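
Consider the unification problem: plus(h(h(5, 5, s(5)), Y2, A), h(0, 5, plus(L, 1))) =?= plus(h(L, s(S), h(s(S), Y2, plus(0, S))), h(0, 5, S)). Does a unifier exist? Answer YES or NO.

Decompose plus/2: h(h(5, 5, s(5)), Y2, A) =?= h(L, s(S), h(s(S), Y2, plus(0, S))),  h(0, 5, plus(L, 1)) =?= h(0, 5, S).
Decompose h/3: h(5, 5, s(5)) =?= L,  Y2 =?= s(S),  A =?= h(s(S), Y2, plus(0, S)).
Bind L := h(5, 5, s(5)); substituting into the one remaining equation that mentions L gives: h(0, 5, plus(h(5, 5, s(5)), 1)) =?= h(0, 5, S).
Bind Y2 := s(S); substituting into the one remaining equation that mentions Y2 gives: A =?= h(s(S), s(S), plus(0, S)).
Bind A := h(s(S), s(S), plus(0, S)); no other remaining equation mentions A.
Decompose h/3: 0 =?= 0,  5 =?= 5,  plus(h(5, 5, s(5)), 1) =?= S.
Delete trivial equation 0 =?= 0.
Delete trivial equation 5 =?= 5.
Bind S := plus(h(5, 5, s(5)), 1). Substituting into the earlier bindings gives Y2 := s(plus(h(5, 5, s(5)), 1)), A := h(s(plus(h(5, 5, s(5)), 1)), s(plus(h(5, 5, s(5)), 1)), plus(0, plus(h(5, 5, s(5)), 1))).
No equations remain and no clash or occurs-check failure arose, so a unifier exists.

YES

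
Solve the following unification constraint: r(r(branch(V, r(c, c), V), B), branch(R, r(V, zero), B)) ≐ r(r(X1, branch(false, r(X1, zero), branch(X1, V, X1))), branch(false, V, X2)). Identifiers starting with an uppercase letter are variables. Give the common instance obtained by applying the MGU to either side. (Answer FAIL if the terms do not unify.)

FAIL

Decompose r/2: r(branch(V, r(c, c), V), B) ≐ r(X1, branch(false, r(X1, zero), branch(X1, V, X1))),  branch(R, r(V, zero), B) ≐ branch(false, V, X2).
Decompose r/2: branch(V, r(c, c), V) ≐ X1,  B ≐ branch(false, r(X1, zero), branch(X1, V, X1)).
Bind X1 := branch(V, r(c, c), V); substituting into the one remaining equation that mentions X1 gives: B ≐ branch(false, r(branch(V, r(c, c), V), zero), branch(branch(V, r(c, c), V), V, branch(V, r(c, c), V))).
Bind B := branch(false, r(branch(V, r(c, c), V), zero), branch(branch(V, r(c, c), V), V, branch(V, r(c, c), V))); substituting into the remaining equation gives: branch(R, r(V, zero), branch(false, r(branch(V, r(c, c), V), zero), branch(branch(V, r(c, c), V), V, branch(V, r(c, c), V)))) ≐ branch(false, V, X2).
Decompose branch/3: R ≐ false,  r(V, zero) ≐ V,  branch(false, r(branch(V, r(c, c), V), zero), branch(branch(V, r(c, c), V), V, branch(V, r(c, c), V))) ≐ X2.
Bind R := false; no other remaining equation mentions R.
Occurs check fails: V occurs in r(V, zero); the equation V ≐ r(V, zero) has no finite solution.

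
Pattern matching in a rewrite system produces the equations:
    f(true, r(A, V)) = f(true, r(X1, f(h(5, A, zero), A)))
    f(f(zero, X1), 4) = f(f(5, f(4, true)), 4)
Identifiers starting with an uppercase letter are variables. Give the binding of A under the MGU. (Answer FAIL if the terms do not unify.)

Decompose f/2: true = true,  r(A, V) = r(X1, f(h(5, A, zero), A)).
Delete trivial equation true = true.
Decompose r/2: A = X1,  V = f(h(5, A, zero), A).
Bind A := X1; substituting into the one remaining equation that mentions A gives: V = f(h(5, X1, zero), X1).
Bind V := f(h(5, X1, zero), X1); no other remaining equation mentions V.
Decompose f/2: f(zero, X1) = f(5, f(4, true)),  4 = 4.
Decompose f/2: zero = 5,  X1 = f(4, true).
Clash: constants zero and 5 differ; no unifier exists.

FAIL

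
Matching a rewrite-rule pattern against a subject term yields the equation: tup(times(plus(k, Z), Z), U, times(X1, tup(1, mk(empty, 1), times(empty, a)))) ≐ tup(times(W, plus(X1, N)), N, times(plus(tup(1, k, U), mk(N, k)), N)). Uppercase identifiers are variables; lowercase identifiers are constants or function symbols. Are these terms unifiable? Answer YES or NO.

Decompose tup/3: times(plus(k, Z), Z) ≐ times(W, plus(X1, N)),  U ≐ N,  times(X1, tup(1, mk(empty, 1), times(empty, a))) ≐ times(plus(tup(1, k, U), mk(N, k)), N).
Decompose times/2: plus(k, Z) ≐ W,  Z ≐ plus(X1, N).
Bind W := plus(k, Z); no other remaining equation mentions W.
Bind Z := plus(X1, N); no other remaining equation mentions Z. Substituting into the earlier binding gives W := plus(k, plus(X1, N)).
Bind U := N; substituting into the remaining equation gives: times(X1, tup(1, mk(empty, 1), times(empty, a))) ≐ times(plus(tup(1, k, N), mk(N, k)), N).
Decompose times/2: X1 ≐ plus(tup(1, k, N), mk(N, k)),  tup(1, mk(empty, 1), times(empty, a)) ≐ N.
Bind X1 := plus(tup(1, k, N), mk(N, k)); no other remaining equation mentions X1. Substituting into the earlier bindings gives W := plus(k, plus(plus(tup(1, k, N), mk(N, k)), N)), Z := plus(plus(tup(1, k, N), mk(N, k)), N).
Bind N := tup(1, mk(empty, 1), times(empty, a)). Substituting into the earlier bindings gives W := plus(k, plus(plus(tup(1, k, tup(1, mk(empty, 1), times(empty, a))), mk(tup(1, mk(empty, 1), times(empty, a)), k)), tup(1, mk(empty, 1), times(empty, a)))), Z := plus(plus(tup(1, k, tup(1, mk(empty, 1), times(empty, a))), mk(tup(1, mk(empty, 1), times(empty, a)), k)), tup(1, mk(empty, 1), times(empty, a))), U := tup(1, mk(empty, 1), times(empty, a)), X1 := plus(tup(1, k, tup(1, mk(empty, 1), times(empty, a))), mk(tup(1, mk(empty, 1), times(empty, a)), k)).
No equations remain and no clash or occurs-check failure arose, so a unifier exists.

YES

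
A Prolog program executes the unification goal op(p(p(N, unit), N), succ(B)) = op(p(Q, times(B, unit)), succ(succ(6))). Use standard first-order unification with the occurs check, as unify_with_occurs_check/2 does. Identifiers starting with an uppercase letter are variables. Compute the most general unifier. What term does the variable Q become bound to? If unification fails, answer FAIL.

Decompose op/2: p(p(N, unit), N) = p(Q, times(B, unit)),  succ(B) = succ(succ(6)).
Decompose p/2: p(N, unit) = Q,  N = times(B, unit).
Bind Q := p(N, unit); no other remaining equation mentions Q.
Bind N := times(B, unit); no other remaining equation mentions N. Substituting into the earlier binding gives Q := p(times(B, unit), unit).
Decompose succ/1: B = succ(6).
Bind B := succ(6). Substituting into the earlier bindings gives Q := p(times(succ(6), unit), unit), N := times(succ(6), unit).
MGU = { Q = p(times(succ(6), unit), unit), N = times(succ(6), unit), B = succ(6) }, so Q = p(times(succ(6), unit), unit).

p(times(succ(6), unit), unit)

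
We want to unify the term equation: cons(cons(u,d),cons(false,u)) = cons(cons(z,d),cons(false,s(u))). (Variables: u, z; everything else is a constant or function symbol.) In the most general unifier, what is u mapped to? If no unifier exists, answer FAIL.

Decompose cons/2: cons(u,d) = cons(z,d),  cons(false,u) = cons(false,s(u)).
Decompose cons/2: u = z,  d = d.
Bind u := z; substituting into the one remaining equation that mentions u gives: cons(false,z) = cons(false,s(z)).
Delete trivial equation d = d.
Decompose cons/2: false = false,  z = s(z).
Delete trivial equation false = false.
Occurs check fails: z occurs in s(z); the equation z = s(z) has no finite solution.

FAIL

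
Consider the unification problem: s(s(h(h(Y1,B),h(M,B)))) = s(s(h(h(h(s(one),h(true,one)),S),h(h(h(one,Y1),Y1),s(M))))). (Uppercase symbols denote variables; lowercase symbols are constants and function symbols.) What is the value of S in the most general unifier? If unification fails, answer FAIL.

s(h(h(one,h(s(one),h(true,one))),h(s(one),h(true,one))))

Decompose s/1: s(h(h(Y1,B),h(M,B))) = s(h(h(h(s(one),h(true,one)),S),h(h(h(one,Y1),Y1),s(M)))).
Decompose s/1: h(h(Y1,B),h(M,B)) = h(h(h(s(one),h(true,one)),S),h(h(h(one,Y1),Y1),s(M))).
Decompose h/2: h(Y1,B) = h(h(s(one),h(true,one)),S),  h(M,B) = h(h(h(one,Y1),Y1),s(M)).
Decompose h/2: Y1 = h(s(one),h(true,one)),  B = S.
Bind Y1 := h(s(one),h(true,one)); substituting into the one remaining equation that mentions Y1 gives: h(M,B) = h(h(h(one,h(s(one),h(true,one))),h(s(one),h(true,one))),s(M)).
Bind B := S; substituting into the remaining equation gives: h(M,S) = h(h(h(one,h(s(one),h(true,one))),h(s(one),h(true,one))),s(M)).
Decompose h/2: M = h(h(one,h(s(one),h(true,one))),h(s(one),h(true,one))),  S = s(M).
Bind M := h(h(one,h(s(one),h(true,one))),h(s(one),h(true,one))); substituting into the remaining equation gives: S = s(h(h(one,h(s(one),h(true,one))),h(s(one),h(true,one)))).
Bind S := s(h(h(one,h(s(one),h(true,one))),h(s(one),h(true,one)))). Substituting into the earlier binding gives B := s(h(h(one,h(s(one),h(true,one))),h(s(one),h(true,one)))).
MGU = { Y1 -> h(s(one),h(true,one)), B -> s(h(h(one,h(s(one),h(true,one))),h(s(one),h(true,one)))), M -> h(h(one,h(s(one),h(true,one))),h(s(one),h(true,one))), S -> s(h(h(one,h(s(one),h(true,one))),h(s(one),h(true,one)))) }, so S -> s(h(h(one,h(s(one),h(true,one))),h(s(one),h(true,one)))).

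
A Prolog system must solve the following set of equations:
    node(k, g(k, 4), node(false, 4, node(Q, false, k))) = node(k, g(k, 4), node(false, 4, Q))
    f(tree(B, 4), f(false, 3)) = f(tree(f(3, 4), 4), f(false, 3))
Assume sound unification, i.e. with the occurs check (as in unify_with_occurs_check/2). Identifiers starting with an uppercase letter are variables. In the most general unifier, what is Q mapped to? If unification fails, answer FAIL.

Decompose node/3: k = k,  g(k, 4) = g(k, 4),  node(false, 4, node(Q, false, k)) = node(false, 4, Q).
Delete trivial equation k = k.
Delete trivial equation g(k, 4) = g(k, 4).
Decompose node/3: false = false,  4 = 4,  node(Q, false, k) = Q.
Delete trivial equation false = false.
Delete trivial equation 4 = 4.
Occurs check fails: Q occurs in node(Q, false, k); the equation Q = node(Q, false, k) has no finite solution.

FAIL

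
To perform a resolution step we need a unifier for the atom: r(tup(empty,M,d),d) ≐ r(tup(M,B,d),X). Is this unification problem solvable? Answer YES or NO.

Decompose r/2: tup(empty,M,d) ≐ tup(M,B,d),  d ≐ X.
Decompose tup/3: empty ≐ M,  M ≐ B,  d ≐ d.
Bind M := empty; substituting into the one remaining equation that mentions M gives: empty ≐ B.
Bind B := empty; no other remaining equation mentions B.
Delete trivial equation d ≐ d.
Bind X := d.
No equations remain and no clash or occurs-check failure arose, so a unifier exists.

YES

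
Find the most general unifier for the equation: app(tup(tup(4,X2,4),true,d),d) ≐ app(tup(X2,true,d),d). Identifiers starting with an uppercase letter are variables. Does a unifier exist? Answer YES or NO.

NO

Decompose app/2: tup(tup(4,X2,4),true,d) ≐ tup(X2,true,d),  d ≐ d.
Decompose tup/3: tup(4,X2,4) ≐ X2,  true ≐ true,  d ≐ d.
Occurs check fails: X2 occurs in tup(4,X2,4); the equation X2 ≐ tup(4,X2,4) has no finite solution.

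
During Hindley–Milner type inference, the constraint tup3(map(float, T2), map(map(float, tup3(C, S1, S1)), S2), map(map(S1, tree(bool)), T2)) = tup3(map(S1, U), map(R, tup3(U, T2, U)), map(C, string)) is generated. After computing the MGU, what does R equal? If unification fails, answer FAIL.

map(float, tup3(map(float, tree(bool)), float, float))

Decompose tup3/3: map(float, T2) = map(S1, U),  map(map(float, tup3(C, S1, S1)), S2) = map(R, tup3(U, T2, U)),  map(map(S1, tree(bool)), T2) = map(C, string).
Decompose map/2: float = S1,  T2 = U.
Bind S1 := float; substituting into the 2 remaining equations that mention S1 gives: map(map(float, tup3(C, float, float)), S2) = map(R, tup3(U, T2, U)),  map(map(float, tree(bool)), T2) = map(C, string).
Bind T2 := U; substituting into the remaining equations gives: map(map(float, tup3(C, float, float)), S2) = map(R, tup3(U, U, U)),  map(map(float, tree(bool)), U) = map(C, string).
Decompose map/2: map(float, tup3(C, float, float)) = R,  S2 = tup3(U, U, U).
Bind R := map(float, tup3(C, float, float)); no other remaining equation mentions R.
Bind S2 := tup3(U, U, U); no other remaining equation mentions S2.
Decompose map/2: map(float, tree(bool)) = C,  U = string.
Bind C := map(float, tree(bool)); no other remaining equation mentions C. Substituting into the earlier binding gives R := map(float, tup3(map(float, tree(bool)), float, float)).
Bind U := string. Substituting into the earlier bindings gives T2 := string, S2 := tup3(string, string, string).
MGU = { S1 -> float, T2 -> string, R -> map(float, tup3(map(float, tree(bool)), float, float)), S2 -> tup3(string, string, string), C -> map(float, tree(bool)), U -> string }, so R -> map(float, tup3(map(float, tree(bool)), float, float)).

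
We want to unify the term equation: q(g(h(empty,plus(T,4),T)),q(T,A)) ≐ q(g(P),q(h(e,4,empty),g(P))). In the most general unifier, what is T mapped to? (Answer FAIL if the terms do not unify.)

h(e,4,empty)

Decompose q/2: g(h(empty,plus(T,4),T)) ≐ g(P),  q(T,A) ≐ q(h(e,4,empty),g(P)).
Decompose g/1: h(empty,plus(T,4),T) ≐ P.
Bind P := h(empty,plus(T,4),T); substituting into the remaining equation gives: q(T,A) ≐ q(h(e,4,empty),g(h(empty,plus(T,4),T))).
Decompose q/2: T ≐ h(e,4,empty),  A ≐ g(h(empty,plus(T,4),T)).
Bind T := h(e,4,empty); substituting into the remaining equation gives: A ≐ g(h(empty,plus(h(e,4,empty),4),h(e,4,empty))). Substituting into the earlier binding gives P := h(empty,plus(h(e,4,empty),4),h(e,4,empty)).
Bind A := g(h(empty,plus(h(e,4,empty),4),h(e,4,empty))).
MGU = { P ↦ h(empty,plus(h(e,4,empty),4),h(e,4,empty)), T ↦ h(e,4,empty), A ↦ g(h(empty,plus(h(e,4,empty),4),h(e,4,empty))) }, so T ↦ h(e,4,empty).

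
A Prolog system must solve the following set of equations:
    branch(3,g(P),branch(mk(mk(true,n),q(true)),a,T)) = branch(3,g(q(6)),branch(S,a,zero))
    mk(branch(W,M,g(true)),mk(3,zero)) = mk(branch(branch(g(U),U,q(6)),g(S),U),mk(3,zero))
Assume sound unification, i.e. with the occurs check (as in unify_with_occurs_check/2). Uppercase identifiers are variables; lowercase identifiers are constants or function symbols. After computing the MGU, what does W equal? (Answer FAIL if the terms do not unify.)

branch(g(g(true)),g(true),q(6))

Decompose branch/3: 3 = 3,  g(P) = g(q(6)),  branch(mk(mk(true,n),q(true)),a,T) = branch(S,a,zero).
Delete trivial equation 3 = 3.
Decompose g/1: P = q(6).
Bind P := q(6); no other remaining equation mentions P.
Decompose branch/3: mk(mk(true,n),q(true)) = S,  a = a,  T = zero.
Bind S := mk(mk(true,n),q(true)); substituting into the one remaining equation that mentions S gives: mk(branch(W,M,g(true)),mk(3,zero)) = mk(branch(branch(g(U),U,q(6)),g(mk(mk(true,n),q(true))),U),mk(3,zero)).
Delete trivial equation a = a.
Bind T := zero; no other remaining equation mentions T.
Decompose mk/2: branch(W,M,g(true)) = branch(branch(g(U),U,q(6)),g(mk(mk(true,n),q(true))),U),  mk(3,zero) = mk(3,zero).
Decompose branch/3: W = branch(g(U),U,q(6)),  M = g(mk(mk(true,n),q(true))),  g(true) = U.
Bind W := branch(g(U),U,q(6)); no other remaining equation mentions W.
Bind M := g(mk(mk(true,n),q(true))); no other remaining equation mentions M.
Bind U := g(true); no other remaining equation mentions U. Substituting into the earlier binding gives W := branch(g(g(true)),g(true),q(6)).
Delete trivial equation mk(3,zero) = mk(3,zero).
MGU = { P ↦ q(6), S ↦ mk(mk(true,n),q(true)), T ↦ zero, W ↦ branch(g(g(true)),g(true),q(6)), M ↦ g(mk(mk(true,n),q(true))), U ↦ g(true) }, so W ↦ branch(g(g(true)),g(true),q(6)).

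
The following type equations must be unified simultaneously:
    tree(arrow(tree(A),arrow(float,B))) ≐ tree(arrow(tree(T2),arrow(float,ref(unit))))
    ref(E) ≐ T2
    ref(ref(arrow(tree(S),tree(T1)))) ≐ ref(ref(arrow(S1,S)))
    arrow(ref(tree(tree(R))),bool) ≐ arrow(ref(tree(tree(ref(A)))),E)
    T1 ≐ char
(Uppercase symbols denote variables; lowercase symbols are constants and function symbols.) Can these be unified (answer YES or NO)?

Decompose tree/1: arrow(tree(A),arrow(float,B)) ≐ arrow(tree(T2),arrow(float,ref(unit))).
Decompose arrow/2: tree(A) ≐ tree(T2),  arrow(float,B) ≐ arrow(float,ref(unit)).
Decompose tree/1: A ≐ T2.
Bind A := T2; substituting into the one remaining equation that mentions A gives: arrow(ref(tree(tree(R))),bool) ≐ arrow(ref(tree(tree(ref(T2)))),E).
Decompose arrow/2: float ≐ float,  B ≐ ref(unit).
Delete trivial equation float ≐ float.
Bind B := ref(unit); no other remaining equation mentions B.
Bind T2 := ref(E); substituting into the one remaining equation that mentions T2 gives: arrow(ref(tree(tree(R))),bool) ≐ arrow(ref(tree(tree(ref(ref(E))))),E). Substituting into the earlier binding gives A := ref(E).
Decompose ref/1: ref(arrow(tree(S),tree(T1))) ≐ ref(arrow(S1,S)).
Decompose ref/1: arrow(tree(S),tree(T1)) ≐ arrow(S1,S).
Decompose arrow/2: tree(S) ≐ S1,  tree(T1) ≐ S.
Bind S1 := tree(S); no other remaining equation mentions S1.
Bind S := tree(T1); no other remaining equation mentions S. Substituting into the earlier binding gives S1 := tree(tree(T1)).
Decompose arrow/2: ref(tree(tree(R))) ≐ ref(tree(tree(ref(ref(E))))),  bool ≐ E.
Decompose ref/1: tree(tree(R)) ≐ tree(tree(ref(ref(E)))).
Decompose tree/1: tree(R) ≐ tree(ref(ref(E))).
Decompose tree/1: R ≐ ref(ref(E)).
Bind R := ref(ref(E)); no other remaining equation mentions R.
Bind E := bool; no other remaining equation mentions E. Substituting into the earlier bindings gives A := ref(bool), T2 := ref(bool), R := ref(ref(bool)).
Bind T1 := char. Substituting into the earlier bindings gives S1 := tree(tree(char)), S := tree(char).
No equations remain and no clash or occurs-check failure arose, so a unifier exists.

YES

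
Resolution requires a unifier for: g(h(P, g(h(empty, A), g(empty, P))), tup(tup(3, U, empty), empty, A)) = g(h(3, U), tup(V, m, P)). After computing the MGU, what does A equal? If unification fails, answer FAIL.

Decompose g/2: h(P, g(h(empty, A), g(empty, P))) = h(3, U),  tup(tup(3, U, empty), empty, A) = tup(V, m, P).
Decompose h/2: P = 3,  g(h(empty, A), g(empty, P)) = U.
Bind P := 3; substituting into the remaining equations gives: g(h(empty, A), g(empty, 3)) = U,  tup(tup(3, U, empty), empty, A) = tup(V, m, 3).
Bind U := g(h(empty, A), g(empty, 3)); substituting into the remaining equation gives: tup(tup(3, g(h(empty, A), g(empty, 3)), empty), empty, A) = tup(V, m, 3).
Decompose tup/3: tup(3, g(h(empty, A), g(empty, 3)), empty) = V,  empty = m,  A = 3.
Bind V := tup(3, g(h(empty, A), g(empty, 3)), empty); no other remaining equation mentions V.
Clash: constants empty and m differ; no unifier exists.

FAIL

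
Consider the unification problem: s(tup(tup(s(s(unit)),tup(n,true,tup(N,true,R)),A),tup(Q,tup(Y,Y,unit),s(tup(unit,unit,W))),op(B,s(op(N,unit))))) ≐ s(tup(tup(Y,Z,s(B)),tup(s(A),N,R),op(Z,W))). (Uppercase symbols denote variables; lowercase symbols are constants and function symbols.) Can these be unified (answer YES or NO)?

YES

Decompose s/1: tup(tup(s(s(unit)),tup(n,true,tup(N,true,R)),A),tup(Q,tup(Y,Y,unit),s(tup(unit,unit,W))),op(B,s(op(N,unit)))) ≐ tup(tup(Y,Z,s(B)),tup(s(A),N,R),op(Z,W)).
Decompose tup/3: tup(s(s(unit)),tup(n,true,tup(N,true,R)),A) ≐ tup(Y,Z,s(B)),  tup(Q,tup(Y,Y,unit),s(tup(unit,unit,W))) ≐ tup(s(A),N,R),  op(B,s(op(N,unit))) ≐ op(Z,W).
Decompose tup/3: s(s(unit)) ≐ Y,  tup(n,true,tup(N,true,R)) ≐ Z,  A ≐ s(B).
Bind Y := s(s(unit)); substituting into the one remaining equation that mentions Y gives: tup(Q,tup(s(s(unit)),s(s(unit)),unit),s(tup(unit,unit,W))) ≐ tup(s(A),N,R).
Bind Z := tup(n,true,tup(N,true,R)); substituting into the one remaining equation that mentions Z gives: op(B,s(op(N,unit))) ≐ op(tup(n,true,tup(N,true,R)),W).
Bind A := s(B); substituting into the one remaining equation that mentions A gives: tup(Q,tup(s(s(unit)),s(s(unit)),unit),s(tup(unit,unit,W))) ≐ tup(s(s(B)),N,R).
Decompose tup/3: Q ≐ s(s(B)),  tup(s(s(unit)),s(s(unit)),unit) ≐ N,  s(tup(unit,unit,W)) ≐ R.
Bind Q := s(s(B)); no other remaining equation mentions Q.
Bind N := tup(s(s(unit)),s(s(unit)),unit); substituting into the one remaining equation that mentions N gives: op(B,s(op(tup(s(s(unit)),s(s(unit)),unit),unit))) ≐ op(tup(n,true,tup(tup(s(s(unit)),s(s(unit)),unit),true,R)),W). Substituting into the earlier binding gives Z := tup(n,true,tup(tup(s(s(unit)),s(s(unit)),unit),true,R)).
Bind R := s(tup(unit,unit,W)); substituting into the remaining equation gives: op(B,s(op(tup(s(s(unit)),s(s(unit)),unit),unit))) ≐ op(tup(n,true,tup(tup(s(s(unit)),s(s(unit)),unit),true,s(tup(unit,unit,W)))),W). Substituting into the earlier binding gives Z := tup(n,true,tup(tup(s(s(unit)),s(s(unit)),unit),true,s(tup(unit,unit,W)))).
Decompose op/2: B ≐ tup(n,true,tup(tup(s(s(unit)),s(s(unit)),unit),true,s(tup(unit,unit,W)))),  s(op(tup(s(s(unit)),s(s(unit)),unit),unit)) ≐ W.
Bind B := tup(n,true,tup(tup(s(s(unit)),s(s(unit)),unit),true,s(tup(unit,unit,W)))); no other remaining equation mentions B. Substituting into the earlier bindings gives A := s(tup(n,true,tup(tup(s(s(unit)),s(s(unit)),unit),true,s(tup(unit,unit,W))))), Q := s(s(tup(n,true,tup(tup(s(s(unit)),s(s(unit)),unit),true,s(tup(unit,unit,W)))))).
Bind W := s(op(tup(s(s(unit)),s(s(unit)),unit),unit)). Substituting into the earlier bindings gives Z := tup(n,true,tup(tup(s(s(unit)),s(s(unit)),unit),true,s(tup(unit,unit,s(op(tup(s(s(unit)),s(s(unit)),unit),unit)))))), A := s(tup(n,true,tup(tup(s(s(unit)),s(s(unit)),unit),true,s(tup(unit,unit,s(op(tup(s(s(unit)),s(s(unit)),unit),unit))))))), Q := s(s(tup(n,true,tup(tup(s(s(unit)),s(s(unit)),unit),true,s(tup(unit,unit,s(op(tup(s(s(unit)),s(s(unit)),unit),unit)))))))), R := s(tup(unit,unit,s(op(tup(s(s(unit)),s(s(unit)),unit),unit)))), B := tup(n,true,tup(tup(s(s(unit)),s(s(unit)),unit),true,s(tup(unit,unit,s(op(tup(s(s(unit)),s(s(unit)),unit),unit)))))).
No equations remain and no clash or occurs-check failure arose, so a unifier exists.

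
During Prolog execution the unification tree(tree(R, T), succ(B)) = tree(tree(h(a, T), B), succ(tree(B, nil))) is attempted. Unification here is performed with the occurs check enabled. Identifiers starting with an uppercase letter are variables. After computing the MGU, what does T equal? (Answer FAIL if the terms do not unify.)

Decompose tree/2: tree(R, T) = tree(h(a, T), B),  succ(B) = succ(tree(B, nil)).
Decompose tree/2: R = h(a, T),  T = B.
Bind R := h(a, T); no other remaining equation mentions R.
Bind T := B; no other remaining equation mentions T. Substituting into the earlier binding gives R := h(a, B).
Decompose succ/1: B = tree(B, nil).
Occurs check fails: B occurs in tree(B, nil); the equation B = tree(B, nil) has no finite solution.

FAIL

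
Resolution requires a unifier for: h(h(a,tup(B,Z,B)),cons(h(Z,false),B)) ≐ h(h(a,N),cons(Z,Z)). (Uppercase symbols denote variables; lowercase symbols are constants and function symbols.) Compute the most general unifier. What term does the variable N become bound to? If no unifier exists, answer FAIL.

FAIL

Decompose h/2: h(a,tup(B,Z,B)) ≐ h(a,N),  cons(h(Z,false),B) ≐ cons(Z,Z).
Decompose h/2: a ≐ a,  tup(B,Z,B) ≐ N.
Delete trivial equation a ≐ a.
Bind N := tup(B,Z,B); no other remaining equation mentions N.
Decompose cons/2: h(Z,false) ≐ Z,  B ≐ Z.
Occurs check fails: Z occurs in h(Z,false); the equation Z ≐ h(Z,false) has no finite solution.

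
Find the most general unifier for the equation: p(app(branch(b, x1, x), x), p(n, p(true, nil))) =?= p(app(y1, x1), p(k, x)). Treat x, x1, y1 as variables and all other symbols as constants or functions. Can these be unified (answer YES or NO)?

Decompose p/2: app(branch(b, x1, x), x) =?= app(y1, x1),  p(n, p(true, nil)) =?= p(k, x).
Decompose app/2: branch(b, x1, x) =?= y1,  x =?= x1.
Bind y1 := branch(b, x1, x); no other remaining equation mentions y1.
Bind x := x1; substituting into the remaining equation gives: p(n, p(true, nil)) =?= p(k, x1). Substituting into the earlier binding gives y1 := branch(b, x1, x1).
Decompose p/2: n =?= k,  p(true, nil) =?= x1.
Clash: constants n and k differ; no unifier exists.

NO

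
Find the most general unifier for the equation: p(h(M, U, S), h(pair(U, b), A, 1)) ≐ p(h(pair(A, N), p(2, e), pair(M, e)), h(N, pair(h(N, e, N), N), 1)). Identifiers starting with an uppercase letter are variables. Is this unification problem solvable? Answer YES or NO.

YES

Decompose p/2: h(M, U, S) ≐ h(pair(A, N), p(2, e), pair(M, e)),  h(pair(U, b), A, 1) ≐ h(N, pair(h(N, e, N), N), 1).
Decompose h/3: M ≐ pair(A, N),  U ≐ p(2, e),  S ≐ pair(M, e).
Bind M := pair(A, N); substituting into the one remaining equation that mentions M gives: S ≐ pair(pair(A, N), e).
Bind U := p(2, e); substituting into the one remaining equation that mentions U gives: h(pair(p(2, e), b), A, 1) ≐ h(N, pair(h(N, e, N), N), 1).
Bind S := pair(pair(A, N), e); no other remaining equation mentions S.
Decompose h/3: pair(p(2, e), b) ≐ N,  A ≐ pair(h(N, e, N), N),  1 ≐ 1.
Bind N := pair(p(2, e), b); substituting into the one remaining equation that mentions N gives: A ≐ pair(h(pair(p(2, e), b), e, pair(p(2, e), b)), pair(p(2, e), b)). Substituting into the earlier bindings gives M := pair(A, pair(p(2, e), b)), S := pair(pair(A, pair(p(2, e), b)), e).
Bind A := pair(h(pair(p(2, e), b), e, pair(p(2, e), b)), pair(p(2, e), b)); no other remaining equation mentions A. Substituting into the earlier bindings gives M := pair(pair(h(pair(p(2, e), b), e, pair(p(2, e), b)), pair(p(2, e), b)), pair(p(2, e), b)), S := pair(pair(pair(h(pair(p(2, e), b), e, pair(p(2, e), b)), pair(p(2, e), b)), pair(p(2, e), b)), e).
Delete trivial equation 1 ≐ 1.
No equations remain and no clash or occurs-check failure arose, so a unifier exists.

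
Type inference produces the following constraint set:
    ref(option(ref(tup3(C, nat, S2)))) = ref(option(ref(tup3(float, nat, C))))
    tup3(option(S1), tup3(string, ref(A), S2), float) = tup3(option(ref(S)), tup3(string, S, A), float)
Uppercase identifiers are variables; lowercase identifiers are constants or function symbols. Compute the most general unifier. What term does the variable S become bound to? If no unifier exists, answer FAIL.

Decompose ref/1: option(ref(tup3(C, nat, S2))) = option(ref(tup3(float, nat, C))).
Decompose option/1: ref(tup3(C, nat, S2)) = ref(tup3(float, nat, C)).
Decompose ref/1: tup3(C, nat, S2) = tup3(float, nat, C).
Decompose tup3/3: C = float,  nat = nat,  S2 = C.
Bind C := float; substituting into the one remaining equation that mentions C gives: S2 = float.
Delete trivial equation nat = nat.
Bind S2 := float; substituting into the remaining equation gives: tup3(option(S1), tup3(string, ref(A), float), float) = tup3(option(ref(S)), tup3(string, S, A), float).
Decompose tup3/3: option(S1) = option(ref(S)),  tup3(string, ref(A), float) = tup3(string, S, A),  float = float.
Decompose option/1: S1 = ref(S).
Bind S1 := ref(S); no other remaining equation mentions S1.
Decompose tup3/3: string = string,  ref(A) = S,  float = A.
Delete trivial equation string = string.
Bind S := ref(A); no other remaining equation mentions S. Substituting into the earlier binding gives S1 := ref(ref(A)).
Bind A := float; no other remaining equation mentions A. Substituting into the earlier bindings gives S1 := ref(ref(float)), S := ref(float).
Delete trivial equation float = float.
MGU = { C -> float, S2 -> float, S1 -> ref(ref(float)), S -> ref(float), A -> float }, so S -> ref(float).

ref(float)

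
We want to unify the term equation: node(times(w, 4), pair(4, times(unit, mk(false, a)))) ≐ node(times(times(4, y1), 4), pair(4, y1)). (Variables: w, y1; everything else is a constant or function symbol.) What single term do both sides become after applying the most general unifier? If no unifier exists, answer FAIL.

node(times(times(4, times(unit, mk(false, a))), 4), pair(4, times(unit, mk(false, a))))

Decompose node/2: times(w, 4) ≐ times(times(4, y1), 4),  pair(4, times(unit, mk(false, a))) ≐ pair(4, y1).
Decompose times/2: w ≐ times(4, y1),  4 ≐ 4.
Bind w := times(4, y1); no other remaining equation mentions w.
Delete trivial equation 4 ≐ 4.
Decompose pair/2: 4 ≐ 4,  times(unit, mk(false, a)) ≐ y1.
Delete trivial equation 4 ≐ 4.
Bind y1 := times(unit, mk(false, a)). Substituting into the earlier binding gives w := times(4, times(unit, mk(false, a))).
Applying the MGU to either side gives node(times(times(4, times(unit, mk(false, a))), 4), pair(4, times(unit, mk(false, a)))).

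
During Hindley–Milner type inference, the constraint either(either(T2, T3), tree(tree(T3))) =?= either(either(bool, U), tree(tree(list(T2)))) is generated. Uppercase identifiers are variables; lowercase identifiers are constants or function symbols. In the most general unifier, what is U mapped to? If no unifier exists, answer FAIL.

Decompose either/2: either(T2, T3) =?= either(bool, U),  tree(tree(T3)) =?= tree(tree(list(T2))).
Decompose either/2: T2 =?= bool,  T3 =?= U.
Bind T2 := bool; substituting into the one remaining equation that mentions T2 gives: tree(tree(T3)) =?= tree(tree(list(bool))).
Bind T3 := U; substituting into the remaining equation gives: tree(tree(U)) =?= tree(tree(list(bool))).
Decompose tree/1: tree(U) =?= tree(list(bool)).
Decompose tree/1: U =?= list(bool).
Bind U := list(bool). Substituting into the earlier binding gives T3 := list(bool).
MGU = { T2 -> bool, T3 -> list(bool), U -> list(bool) }, so U -> list(bool).

list(bool)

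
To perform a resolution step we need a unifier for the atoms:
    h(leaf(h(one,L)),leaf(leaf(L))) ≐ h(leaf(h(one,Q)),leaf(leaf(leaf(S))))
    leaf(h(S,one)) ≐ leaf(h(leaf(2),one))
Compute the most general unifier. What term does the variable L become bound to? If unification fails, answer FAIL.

leaf(leaf(2))

Decompose h/2: leaf(h(one,L)) ≐ leaf(h(one,Q)),  leaf(leaf(L)) ≐ leaf(leaf(leaf(S))).
Decompose leaf/1: h(one,L) ≐ h(one,Q).
Decompose h/2: one ≐ one,  L ≐ Q.
Delete trivial equation one ≐ one.
Bind L := Q; substituting into the one remaining equation that mentions L gives: leaf(leaf(Q)) ≐ leaf(leaf(leaf(S))).
Decompose leaf/1: leaf(Q) ≐ leaf(leaf(S)).
Decompose leaf/1: Q ≐ leaf(S).
Bind Q := leaf(S); no other remaining equation mentions Q. Substituting into the earlier binding gives L := leaf(S).
Decompose leaf/1: h(S,one) ≐ h(leaf(2),one).
Decompose h/2: S ≐ leaf(2),  one ≐ one.
Bind S := leaf(2); no other remaining equation mentions S. Substituting into the earlier bindings gives L := leaf(leaf(2)), Q := leaf(leaf(2)).
Delete trivial equation one ≐ one.
MGU = { L := leaf(leaf(2)), Q := leaf(leaf(2)), S := leaf(2) }, so L := leaf(leaf(2)).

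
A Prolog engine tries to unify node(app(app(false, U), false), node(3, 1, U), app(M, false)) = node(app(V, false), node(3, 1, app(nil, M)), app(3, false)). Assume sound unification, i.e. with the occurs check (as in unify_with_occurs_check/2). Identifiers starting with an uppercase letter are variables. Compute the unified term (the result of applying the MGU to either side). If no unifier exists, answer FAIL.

Decompose node/3: app(app(false, U), false) = app(V, false),  node(3, 1, U) = node(3, 1, app(nil, M)),  app(M, false) = app(3, false).
Decompose app/2: app(false, U) = V,  false = false.
Bind V := app(false, U); no other remaining equation mentions V.
Delete trivial equation false = false.
Decompose node/3: 3 = 3,  1 = 1,  U = app(nil, M).
Delete trivial equation 3 = 3.
Delete trivial equation 1 = 1.
Bind U := app(nil, M); no other remaining equation mentions U. Substituting into the earlier binding gives V := app(false, app(nil, M)).
Decompose app/2: M = 3,  false = false.
Bind M := 3; no other remaining equation mentions M. Substituting into the earlier bindings gives V := app(false, app(nil, 3)), U := app(nil, 3).
Delete trivial equation false = false.
Applying the MGU to either side gives node(app(app(false, app(nil, 3)), false), node(3, 1, app(nil, 3)), app(3, false)).

node(app(app(false, app(nil, 3)), false), node(3, 1, app(nil, 3)), app(3, false))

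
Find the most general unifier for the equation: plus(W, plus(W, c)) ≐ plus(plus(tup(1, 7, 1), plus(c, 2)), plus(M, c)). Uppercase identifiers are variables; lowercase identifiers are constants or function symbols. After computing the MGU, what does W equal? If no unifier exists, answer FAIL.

plus(tup(1, 7, 1), plus(c, 2))

Decompose plus/2: W ≐ plus(tup(1, 7, 1), plus(c, 2)),  plus(W, c) ≐ plus(M, c).
Bind W := plus(tup(1, 7, 1), plus(c, 2)); substituting into the remaining equation gives: plus(plus(tup(1, 7, 1), plus(c, 2)), c) ≐ plus(M, c).
Decompose plus/2: plus(tup(1, 7, 1), plus(c, 2)) ≐ M,  c ≐ c.
Bind M := plus(tup(1, 7, 1), plus(c, 2)); no other remaining equation mentions M.
Delete trivial equation c ≐ c.
MGU = { W -> plus(tup(1, 7, 1), plus(c, 2)), M -> plus(tup(1, 7, 1), plus(c, 2)) }, so W -> plus(tup(1, 7, 1), plus(c, 2)).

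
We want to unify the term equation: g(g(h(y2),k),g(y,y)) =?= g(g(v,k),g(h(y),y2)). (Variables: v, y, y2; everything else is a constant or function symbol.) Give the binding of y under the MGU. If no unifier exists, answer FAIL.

Decompose g/2: g(h(y2),k) =?= g(v,k),  g(y,y) =?= g(h(y),y2).
Decompose g/2: h(y2) =?= v,  k =?= k.
Bind v := h(y2); no other remaining equation mentions v.
Delete trivial equation k =?= k.
Decompose g/2: y =?= h(y),  y =?= y2.
Occurs check fails: y occurs in h(y); the equation y =?= h(y) has no finite solution.

FAIL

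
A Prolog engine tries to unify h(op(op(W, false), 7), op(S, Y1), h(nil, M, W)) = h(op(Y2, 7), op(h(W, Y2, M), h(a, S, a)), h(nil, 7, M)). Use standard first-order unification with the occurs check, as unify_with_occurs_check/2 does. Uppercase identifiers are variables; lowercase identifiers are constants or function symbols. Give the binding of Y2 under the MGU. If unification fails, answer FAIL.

op(7, false)

Decompose h/3: op(op(W, false), 7) = op(Y2, 7),  op(S, Y1) = op(h(W, Y2, M), h(a, S, a)),  h(nil, M, W) = h(nil, 7, M).
Decompose op/2: op(W, false) = Y2,  7 = 7.
Bind Y2 := op(W, false); substituting into the one remaining equation that mentions Y2 gives: op(S, Y1) = op(h(W, op(W, false), M), h(a, S, a)).
Delete trivial equation 7 = 7.
Decompose op/2: S = h(W, op(W, false), M),  Y1 = h(a, S, a).
Bind S := h(W, op(W, false), M); substituting into the one remaining equation that mentions S gives: Y1 = h(a, h(W, op(W, false), M), a).
Bind Y1 := h(a, h(W, op(W, false), M), a); no other remaining equation mentions Y1.
Decompose h/3: nil = nil,  M = 7,  W = M.
Delete trivial equation nil = nil.
Bind M := 7; substituting into the remaining equation gives: W = 7. Substituting into the earlier bindings gives S := h(W, op(W, false), 7), Y1 := h(a, h(W, op(W, false), 7), a).
Bind W := 7. Substituting into the earlier bindings gives Y2 := op(7, false), S := h(7, op(7, false), 7), Y1 := h(a, h(7, op(7, false), 7), a).
MGU = { Y2 = op(7, false), S = h(7, op(7, false), 7), Y1 = h(a, h(7, op(7, false), 7), a), M = 7, W = 7 }, so Y2 = op(7, false).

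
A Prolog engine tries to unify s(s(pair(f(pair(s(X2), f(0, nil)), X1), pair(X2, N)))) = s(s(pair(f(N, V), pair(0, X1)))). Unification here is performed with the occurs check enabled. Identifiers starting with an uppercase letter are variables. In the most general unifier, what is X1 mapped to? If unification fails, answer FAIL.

Decompose s/1: s(pair(f(pair(s(X2), f(0, nil)), X1), pair(X2, N))) = s(pair(f(N, V), pair(0, X1))).
Decompose s/1: pair(f(pair(s(X2), f(0, nil)), X1), pair(X2, N)) = pair(f(N, V), pair(0, X1)).
Decompose pair/2: f(pair(s(X2), f(0, nil)), X1) = f(N, V),  pair(X2, N) = pair(0, X1).
Decompose f/2: pair(s(X2), f(0, nil)) = N,  X1 = V.
Bind N := pair(s(X2), f(0, nil)); substituting into the one remaining equation that mentions N gives: pair(X2, pair(s(X2), f(0, nil))) = pair(0, X1).
Bind X1 := V; substituting into the remaining equation gives: pair(X2, pair(s(X2), f(0, nil))) = pair(0, V).
Decompose pair/2: X2 = 0,  pair(s(X2), f(0, nil)) = V.
Bind X2 := 0; substituting into the remaining equation gives: pair(s(0), f(0, nil)) = V. Substituting into the earlier binding gives N := pair(s(0), f(0, nil)).
Bind V := pair(s(0), f(0, nil)). Substituting into the earlier binding gives X1 := pair(s(0), f(0, nil)).
MGU = { N ↦ pair(s(0), f(0, nil)), X1 ↦ pair(s(0), f(0, nil)), X2 ↦ 0, V ↦ pair(s(0), f(0, nil)) }, so X1 ↦ pair(s(0), f(0, nil)).

pair(s(0), f(0, nil))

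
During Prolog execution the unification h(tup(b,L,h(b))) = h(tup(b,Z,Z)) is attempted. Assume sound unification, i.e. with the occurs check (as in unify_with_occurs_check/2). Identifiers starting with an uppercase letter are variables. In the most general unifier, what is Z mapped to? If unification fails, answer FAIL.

Decompose h/1: tup(b,L,h(b)) = tup(b,Z,Z).
Decompose tup/3: b = b,  L = Z,  h(b) = Z.
Delete trivial equation b = b.
Bind L := Z; no other remaining equation mentions L.
Bind Z := h(b). Substituting into the earlier binding gives L := h(b).
MGU = { L ↦ h(b), Z ↦ h(b) }, so Z ↦ h(b).

h(b)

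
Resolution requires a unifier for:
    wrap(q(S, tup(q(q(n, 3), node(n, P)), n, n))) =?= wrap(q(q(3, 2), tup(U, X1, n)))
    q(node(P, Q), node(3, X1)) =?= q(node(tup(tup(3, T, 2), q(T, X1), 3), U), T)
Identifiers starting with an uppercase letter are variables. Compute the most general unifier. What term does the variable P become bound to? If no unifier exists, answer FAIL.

Decompose wrap/1: q(S, tup(q(q(n, 3), node(n, P)), n, n)) =?= q(q(3, 2), tup(U, X1, n)).
Decompose q/2: S =?= q(3, 2),  tup(q(q(n, 3), node(n, P)), n, n) =?= tup(U, X1, n).
Bind S := q(3, 2); no other remaining equation mentions S.
Decompose tup/3: q(q(n, 3), node(n, P)) =?= U,  n =?= X1,  n =?= n.
Bind U := q(q(n, 3), node(n, P)); substituting into the one remaining equation that mentions U gives: q(node(P, Q), node(3, X1)) =?= q(node(tup(tup(3, T, 2), q(T, X1), 3), q(q(n, 3), node(n, P))), T).
Bind X1 := n; substituting into the one remaining equation that mentions X1 gives: q(node(P, Q), node(3, n)) =?= q(node(tup(tup(3, T, 2), q(T, n), 3), q(q(n, 3), node(n, P))), T).
Delete trivial equation n =?= n.
Decompose q/2: node(P, Q) =?= node(tup(tup(3, T, 2), q(T, n), 3), q(q(n, 3), node(n, P))),  node(3, n) =?= T.
Decompose node/2: P =?= tup(tup(3, T, 2), q(T, n), 3),  Q =?= q(q(n, 3), node(n, P)).
Bind P := tup(tup(3, T, 2), q(T, n), 3); substituting into the one remaining equation that mentions P gives: Q =?= q(q(n, 3), node(n, tup(tup(3, T, 2), q(T, n), 3))). Substituting into the earlier binding gives U := q(q(n, 3), node(n, tup(tup(3, T, 2), q(T, n), 3))).
Bind Q := q(q(n, 3), node(n, tup(tup(3, T, 2), q(T, n), 3))); no other remaining equation mentions Q.
Bind T := node(3, n). Substituting into the earlier bindings gives U := q(q(n, 3), node(n, tup(tup(3, node(3, n), 2), q(node(3, n), n), 3))), P := tup(tup(3, node(3, n), 2), q(node(3, n), n), 3), Q := q(q(n, 3), node(n, tup(tup(3, node(3, n), 2), q(node(3, n), n), 3))).
MGU = { S := q(3, 2), U := q(q(n, 3), node(n, tup(tup(3, node(3, n), 2), q(node(3, n), n), 3))), X1 := n, P := tup(tup(3, node(3, n), 2), q(node(3, n), n), 3), Q := q(q(n, 3), node(n, tup(tup(3, node(3, n), 2), q(node(3, n), n), 3))), T := node(3, n) }, so P := tup(tup(3, node(3, n), 2), q(node(3, n), n), 3).

tup(tup(3, node(3, n), 2), q(node(3, n), n), 3)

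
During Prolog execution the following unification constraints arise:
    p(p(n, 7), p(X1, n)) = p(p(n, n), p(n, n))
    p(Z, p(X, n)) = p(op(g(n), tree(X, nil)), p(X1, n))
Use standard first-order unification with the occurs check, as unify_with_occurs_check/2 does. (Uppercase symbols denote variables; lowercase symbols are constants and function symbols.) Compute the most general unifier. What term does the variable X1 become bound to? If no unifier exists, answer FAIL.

FAIL

Decompose p/2: p(n, 7) = p(n, n),  p(X1, n) = p(n, n).
Decompose p/2: n = n,  7 = n.
Delete trivial equation n = n.
Clash: constants 7 and n differ; no unifier exists.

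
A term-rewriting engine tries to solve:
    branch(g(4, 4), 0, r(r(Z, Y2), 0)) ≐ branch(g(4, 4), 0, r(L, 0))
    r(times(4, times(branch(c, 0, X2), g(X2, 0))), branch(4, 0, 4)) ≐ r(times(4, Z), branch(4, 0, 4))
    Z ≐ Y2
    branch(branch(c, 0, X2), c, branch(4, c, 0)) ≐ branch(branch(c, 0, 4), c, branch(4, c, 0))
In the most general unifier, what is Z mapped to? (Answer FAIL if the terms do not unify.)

Decompose branch/3: g(4, 4) ≐ g(4, 4),  0 ≐ 0,  r(r(Z, Y2), 0) ≐ r(L, 0).
Delete trivial equation g(4, 4) ≐ g(4, 4).
Delete trivial equation 0 ≐ 0.
Decompose r/2: r(Z, Y2) ≐ L,  0 ≐ 0.
Bind L := r(Z, Y2); no other remaining equation mentions L.
Delete trivial equation 0 ≐ 0.
Decompose r/2: times(4, times(branch(c, 0, X2), g(X2, 0))) ≐ times(4, Z),  branch(4, 0, 4) ≐ branch(4, 0, 4).
Decompose times/2: 4 ≐ 4,  times(branch(c, 0, X2), g(X2, 0)) ≐ Z.
Delete trivial equation 4 ≐ 4.
Bind Z := times(branch(c, 0, X2), g(X2, 0)); substituting into the one remaining equation that mentions Z gives: times(branch(c, 0, X2), g(X2, 0)) ≐ Y2. Substituting into the earlier binding gives L := r(times(branch(c, 0, X2), g(X2, 0)), Y2).
Delete trivial equation branch(4, 0, 4) ≐ branch(4, 0, 4).
Bind Y2 := times(branch(c, 0, X2), g(X2, 0)); no other remaining equation mentions Y2. Substituting into the earlier binding gives L := r(times(branch(c, 0, X2), g(X2, 0)), times(branch(c, 0, X2), g(X2, 0))).
Decompose branch/3: branch(c, 0, X2) ≐ branch(c, 0, 4),  c ≐ c,  branch(4, c, 0) ≐ branch(4, c, 0).
Decompose branch/3: c ≐ c,  0 ≐ 0,  X2 ≐ 4.
Delete trivial equation c ≐ c.
Delete trivial equation 0 ≐ 0.
Bind X2 := 4; no other remaining equation mentions X2. Substituting into the earlier bindings gives L := r(times(branch(c, 0, 4), g(4, 0)), times(branch(c, 0, 4), g(4, 0))), Z := times(branch(c, 0, 4), g(4, 0)), Y2 := times(branch(c, 0, 4), g(4, 0)).
Delete trivial equation c ≐ c.
Delete trivial equation branch(4, c, 0) ≐ branch(4, c, 0).
MGU = { L ↦ r(times(branch(c, 0, 4), g(4, 0)), times(branch(c, 0, 4), g(4, 0))), Z ↦ times(branch(c, 0, 4), g(4, 0)), Y2 ↦ times(branch(c, 0, 4), g(4, 0)), X2 ↦ 4 }, so Z ↦ times(branch(c, 0, 4), g(4, 0)).

times(branch(c, 0, 4), g(4, 0))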